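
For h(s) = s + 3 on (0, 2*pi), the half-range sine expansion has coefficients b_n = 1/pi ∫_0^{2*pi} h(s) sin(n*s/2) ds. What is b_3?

b_3 = 1/pi ∫_0^{2*pi} (s + 3) sin(3*s/2) ds.
Integrating by parts (boundary term plus one more integral), an antiderivative of (s + 3) sin(3*s/2) is -2*s*cos(3*s/2)/3 + 4*sin(3*s/2)/9 - 2*cos(3*s/2); evaluating from 0 to 2*pi: ∫_{0}^{2*pi} (s + 3) sin(3*s/2) ds = (2 + 4*pi/3) - (-2) = 4 + 4*pi/3.
Hence b_3 = (1/pi)·(4 + 4*pi/3) = 4/pi + 4/3.

4/pi + 4/3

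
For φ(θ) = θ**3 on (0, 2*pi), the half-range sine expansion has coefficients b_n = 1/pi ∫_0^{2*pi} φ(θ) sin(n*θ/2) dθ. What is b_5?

-96/125 + 16*pi**2/5

b_5 = 1/pi ∫_0^{2*pi} (θ**3) sin(5*θ/2) dθ.
Integrating by parts three times (tabular method), an antiderivative of (θ**3) sin(5*θ/2) is -2*θ**3*cos(5*θ/2)/5 + 12*θ**2*sin(5*θ/2)/25 + 48*θ*cos(5*θ/2)/125 - 96*sin(5*θ/2)/625; evaluating from 0 to 2*pi: ∫_{0}^{2*pi} (θ**3) sin(5*θ/2) dθ = (16*pi*(-6 + 25*pi**2)/125) - (0) = 16*pi*(-6 + 25*pi**2)/125.
Hence b_5 = (1/pi)·(16*pi*(-6 + 25*pi**2)/125) = -96/125 + 16*pi**2/5.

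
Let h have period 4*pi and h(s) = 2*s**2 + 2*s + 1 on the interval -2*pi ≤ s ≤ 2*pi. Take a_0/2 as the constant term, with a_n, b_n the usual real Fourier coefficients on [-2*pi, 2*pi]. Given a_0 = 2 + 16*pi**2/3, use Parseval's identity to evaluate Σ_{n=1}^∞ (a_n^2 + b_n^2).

32*pi**2*(15 + 16*pi**2)/45

Parseval: a_0^2/2 + Σ_{n≥1} (a_n^2+b_n^2) = (1/(2*pi)) ∫_{-2*pi}^{2*pi} h(s)^2 ds = 2 + 64*pi**2/3 + 128*pi**4/5.
Subtract a_0^2/2 = 2*(3 + 8*pi**2)**2/9: Σ (a_n^2+b_n^2) = 32*pi**2*(15 + 16*pi**2)/45.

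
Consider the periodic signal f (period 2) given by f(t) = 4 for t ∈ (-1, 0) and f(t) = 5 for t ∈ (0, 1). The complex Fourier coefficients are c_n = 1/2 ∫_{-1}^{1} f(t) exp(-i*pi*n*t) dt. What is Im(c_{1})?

-1/pi

Since f is real-valued, Im(c_{1}) = -1/2 ∫_{-1}^{1} f(t) sin(pi*t) dt = -b_{1}/2.
Split the integral at the breakpoints.
Directly, an antiderivative of (4) sin(pi*t) is -4*cos(pi*t)/pi; evaluating from -1 to 0: ∫_{-1}^{0} (4) sin(pi*t) dt = (-4/pi) - (4/pi) = -8/pi.
Directly, an antiderivative of (5) sin(pi*t) is -5*cos(pi*t)/pi; evaluating from 0 to 1: ∫_{0}^{1} (5) sin(pi*t) dt = (5/pi) - (-5/pi) = 10/pi.
So ∫_{-1}^{1} f(t) sin(pi*t) dt = 2/pi.
Hence Im(c_{1}) = (-1/2)·(2/pi) = -1/pi.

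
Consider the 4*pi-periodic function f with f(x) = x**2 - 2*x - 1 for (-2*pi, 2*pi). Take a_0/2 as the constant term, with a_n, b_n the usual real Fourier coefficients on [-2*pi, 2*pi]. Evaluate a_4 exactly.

1

a_4 = (1/(2*pi)) ∫_{-2*pi}^{2*pi} f(x) cos(2*x) dx.
Integrating by parts twice (tabular method), an antiderivative of (x**2 - 2*x - 1) cos(2*x) is x**2*sin(2*x)/2 - x*sin(2*x) + x*cos(2*x)/2 - 3*sin(2*x)/4 - cos(2*x)/2; evaluating from -2*pi to 2*pi: ∫_{-2*pi}^{2*pi} (x**2 - 2*x - 1) cos(2*x) dx = (-1/2 + pi) - (-pi - 1/2) = 2*pi.
Hence a_4 = (1/(2*pi))·(2*pi) = 1.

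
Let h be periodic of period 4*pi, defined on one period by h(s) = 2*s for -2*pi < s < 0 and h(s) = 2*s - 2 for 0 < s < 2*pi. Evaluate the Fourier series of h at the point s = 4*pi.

s = 4*pi differs from s = 0 by 1 full period(s), and the series is 4*pi-periodic.
At s = 0 the one-sided limits are h(0^-) = 0 and h(0^+) = -2.
By Dirichlet's theorem the series converges to their average, [(0) + (-2)]/2 = -1.

-1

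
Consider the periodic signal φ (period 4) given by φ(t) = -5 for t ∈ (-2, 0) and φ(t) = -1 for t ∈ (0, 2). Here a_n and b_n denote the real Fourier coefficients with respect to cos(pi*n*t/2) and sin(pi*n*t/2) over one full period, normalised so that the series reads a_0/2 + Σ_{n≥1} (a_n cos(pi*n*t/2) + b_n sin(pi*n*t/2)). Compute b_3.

b_3 = 1/2 ∫_{-2}^{2} φ(t) sin(3*pi*t/2) dt.
Split the integral at the breakpoints.
Directly, an antiderivative of (-5) sin(3*pi*t/2) is 10*cos(3*pi*t/2)/(3*pi); evaluating from -2 to 0: ∫_{-2}^{0} (-5) sin(3*pi*t/2) dt = (10/(3*pi)) - (-10/(3*pi)) = 20/(3*pi).
Directly, an antiderivative of (-1) sin(3*pi*t/2) is 2*cos(3*pi*t/2)/(3*pi); evaluating from 0 to 2: ∫_{0}^{2} (-1) sin(3*pi*t/2) dt = (-2/(3*pi)) - (2/(3*pi)) = -4/(3*pi).
Summing the pieces and multiplying by (1/2) gives b_3 = 8/(3*pi).

8/(3*pi)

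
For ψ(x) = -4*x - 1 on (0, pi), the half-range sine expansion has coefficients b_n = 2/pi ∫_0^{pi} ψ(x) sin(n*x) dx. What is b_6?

4/3

b_6 = 2/pi ∫_0^{pi} (-4*x - 1) sin(6*x) dx.
Integrating by parts (boundary term plus one more integral), an antiderivative of (-4*x - 1) sin(6*x) is 2*x*cos(6*x)/3 - sin(6*x)/9 + cos(6*x)/6; evaluating from 0 to pi: ∫_{0}^{pi} (-4*x - 1) sin(6*x) dx = (1/6 + 2*pi/3) - (1/6) = 2*pi/3.
Hence b_6 = (2/pi)·(2*pi/3) = 4/3.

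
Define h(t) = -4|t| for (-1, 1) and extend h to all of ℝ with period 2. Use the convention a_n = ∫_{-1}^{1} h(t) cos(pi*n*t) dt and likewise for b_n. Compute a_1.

a_1 = ∫_{-1}^{1} h(t) cos(pi*t) dt.
h is even and cos(pi*t) is even, so the integrand is even and a_1 = 2 ∫_0^{1} h(t) cos(pi*t) dt.
Integrating by parts (boundary term plus one more integral), an antiderivative of (-4*t) cos(pi*t) is -4*t*sin(pi*t)/pi - 4*cos(pi*t)/pi**2; evaluating from 0 to 1: ∫_{0}^{1} (-4*t) cos(pi*t) dt = (4/pi**2) - (-4/pi**2) = 8/pi**2.
Hence a_1 = 2·(8/pi**2) = 16/pi**2.

16/pi**2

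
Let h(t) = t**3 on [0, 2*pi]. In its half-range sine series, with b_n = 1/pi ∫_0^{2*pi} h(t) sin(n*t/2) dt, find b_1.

-96 + 16*pi**2

b_1 = 1/pi ∫_0^{2*pi} (t**3) sin(t/2) dt.
Integrating by parts three times (tabular method), an antiderivative of (t**3) sin(t/2) is -2*t**3*cos(t/2) + 12*t**2*sin(t/2) + 48*t*cos(t/2) - 96*sin(t/2); evaluating from 0 to 2*pi: ∫_{0}^{2*pi} (t**3) sin(t/2) dt = (16*pi*(-6 + pi**2)) - (0) = 16*pi*(-6 + pi**2).
Hence b_1 = (1/pi)·(16*pi*(-6 + pi**2)) = -96 + 16*pi**2.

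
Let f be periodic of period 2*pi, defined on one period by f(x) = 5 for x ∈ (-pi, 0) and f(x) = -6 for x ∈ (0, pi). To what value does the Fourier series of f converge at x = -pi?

x = -pi differs from x = pi by -1 full period(s), and the series is 2*pi-periodic.
At x = pi the one-sided limits are f(pi^-) = -6 and f(pi^+) = 5.
By Dirichlet's theorem the series converges to their average, [(-6) + (5)]/2 = -1/2.

-1/2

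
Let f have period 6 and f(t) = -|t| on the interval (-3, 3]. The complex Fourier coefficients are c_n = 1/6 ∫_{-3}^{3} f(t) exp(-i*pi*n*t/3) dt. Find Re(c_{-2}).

Since f is real-valued, Re(c_{-2}) = 1/6 ∫_{-3}^{3} f(t) cos(-2*pi*t/3) dt = a_{2}/2.
f is even and cos(-2*pi*t/3) is even, so the integrand is even: ∫_{-3}^{3} f(t) cos(-2*pi*t/3) dt = 2∫_0^{3} f(t) cos(-2*pi*t/3) dt.
Integrating by parts (boundary term plus one more integral), an antiderivative of (-t) cos(-2*pi*t/3) is -3*t*sin(2*pi*t/3)/(2*pi) - 9*cos(2*pi*t/3)/(4*pi**2); evaluating from 0 to 3: ∫_{0}^{3} (-t) cos(-2*pi*t/3) dt = (-9/(4*pi**2)) - (-9/(4*pi**2)) = 0.
So ∫_{-3}^{3} f(t) cos(-2*pi*t/3) dt = 0.
Hence Re(c_{-2}) = (1/6)·(0) = 0.

0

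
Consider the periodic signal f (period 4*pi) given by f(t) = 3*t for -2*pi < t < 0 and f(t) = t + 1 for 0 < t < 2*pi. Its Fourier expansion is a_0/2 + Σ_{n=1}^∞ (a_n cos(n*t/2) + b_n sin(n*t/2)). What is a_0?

a_0 = (1/(2*pi)) ∫_{-2*pi}^{2*pi} f(t) dt = (1/(2*pi)) · (2*pi*(1 - 2*pi)) = 1 - 2*pi.

1 - 2*pi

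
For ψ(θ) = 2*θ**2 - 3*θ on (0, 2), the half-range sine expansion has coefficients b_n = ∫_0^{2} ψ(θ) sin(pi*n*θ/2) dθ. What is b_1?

b_1 = ∫_0^{2} (2*θ**2 - 3*θ) sin(pi*θ/2) dθ.
Integrating by parts twice (tabular method), an antiderivative of (2*θ**2 - 3*θ) sin(pi*θ/2) is -4*θ**2*cos(pi*θ/2)/pi + 16*θ*sin(pi*θ/2)/pi**2 + 6*θ*cos(pi*θ/2)/pi - 12*sin(pi*θ/2)/pi**2 + 32*cos(pi*θ/2)/pi**3; evaluating from 0 to 2: ∫_{0}^{2} (2*θ**2 - 3*θ) sin(pi*θ/2) dθ = (-32/pi**3 + 4/pi) - (32/pi**3) = -64/pi**3 + 4/pi.
Hence b_1 = -64/pi**3 + 4/pi.

-64/pi**3 + 4/pi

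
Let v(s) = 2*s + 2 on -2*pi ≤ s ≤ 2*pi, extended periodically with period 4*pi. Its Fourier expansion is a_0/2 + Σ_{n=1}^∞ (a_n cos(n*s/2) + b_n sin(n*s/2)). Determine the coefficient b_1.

8

b_1 = (1/(2*pi)) ∫_{-2*pi}^{2*pi} v(s) sin(s/2) ds.
Integrating by parts (boundary term plus one more integral), an antiderivative of (2*s + 2) sin(s/2) is -4*s*cos(s/2) + 8*sin(s/2) - 4*cos(s/2); evaluating from -2*pi to 2*pi: ∫_{-2*pi}^{2*pi} (2*s + 2) sin(s/2) ds = (4 + 8*pi) - (4 - 8*pi) = 16*pi.
Hence b_1 = (1/(2*pi))·(16*pi) = 8.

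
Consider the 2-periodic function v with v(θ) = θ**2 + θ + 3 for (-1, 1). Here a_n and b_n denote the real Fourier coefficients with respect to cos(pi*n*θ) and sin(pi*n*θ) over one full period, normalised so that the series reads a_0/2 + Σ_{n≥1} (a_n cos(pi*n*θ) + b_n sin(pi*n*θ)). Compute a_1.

-4/pi**2

a_1 = ∫_{-1}^{1} v(θ) cos(pi*θ) dθ.
Integrating by parts twice (tabular method), an antiderivative of (θ**2 + θ + 3) cos(pi*θ) is θ**2*sin(pi*θ)/pi + θ*sin(pi*θ)/pi + 2*θ*cos(pi*θ)/pi**2 - 2*sin(pi*θ)/pi**3 + 3*sin(pi*θ)/pi + cos(pi*θ)/pi**2; evaluating from -1 to 1: ∫_{-1}^{1} (θ**2 + θ + 3) cos(pi*θ) dθ = (-3/pi**2) - (pi**(-2)) = -4/pi**2.
Hence a_1 = -4/pi**2.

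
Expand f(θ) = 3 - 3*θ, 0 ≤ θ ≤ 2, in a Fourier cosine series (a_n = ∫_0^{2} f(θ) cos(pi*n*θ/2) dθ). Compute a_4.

a_4 = ∫_0^{2} (3 - 3*θ) cos(2*pi*θ) dθ.
Integrating by parts (boundary term plus one more integral), an antiderivative of (3 - 3*θ) cos(2*pi*θ) is -3*θ*sin(2*pi*θ)/(2*pi) + 3*sin(2*pi*θ)/(2*pi) - 3*cos(2*pi*θ)/(4*pi**2); evaluating from 0 to 2: ∫_{0}^{2} (3 - 3*θ) cos(2*pi*θ) dθ = (-3/(4*pi**2)) - (-3/(4*pi**2)) = 0.
Hence a_4 = 0.

0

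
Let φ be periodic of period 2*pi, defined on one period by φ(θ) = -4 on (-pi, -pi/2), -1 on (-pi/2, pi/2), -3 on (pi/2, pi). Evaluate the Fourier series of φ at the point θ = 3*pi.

-7/2

θ = 3*pi differs from θ = pi by 1 full period(s), and the series is 2*pi-periodic.
At θ = pi the one-sided limits are φ(pi^-) = -3 and φ(pi^+) = -4.
By Dirichlet's theorem the series converges to their average, [(-3) + (-4)]/2 = -7/2.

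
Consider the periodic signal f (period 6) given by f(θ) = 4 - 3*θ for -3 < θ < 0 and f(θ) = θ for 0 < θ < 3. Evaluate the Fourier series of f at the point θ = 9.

θ = 9 differs from θ = -3 by 2 full period(s), and the series is 6-periodic.
At θ = -3 the one-sided limits are f(-3^-) = 3 and f(-3^+) = 13.
By Dirichlet's theorem the series converges to their average, [(3) + (13)]/2 = 8.

8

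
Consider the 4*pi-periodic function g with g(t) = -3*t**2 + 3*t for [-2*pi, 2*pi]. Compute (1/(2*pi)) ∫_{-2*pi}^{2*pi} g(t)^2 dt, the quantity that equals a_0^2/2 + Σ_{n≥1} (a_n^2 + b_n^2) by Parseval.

(1/(2*pi)) ∫_{-2*pi}^{2*pi} g(t)^2 dt = (1/(2*pi)) · (pi**3*(48 + 576*pi**2/5)) = pi**2*(24 + 288*pi**2/5).

pi**2*(24 + 288*pi**2/5)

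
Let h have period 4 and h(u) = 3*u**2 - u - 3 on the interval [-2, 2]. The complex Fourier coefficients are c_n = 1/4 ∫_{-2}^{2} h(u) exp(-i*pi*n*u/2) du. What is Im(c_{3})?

2/(3*pi)

Since h is real-valued, Im(c_{3}) = -1/4 ∫_{-2}^{2} h(u) sin(3*pi*u/2) du = -b_{3}/2.
Integrating by parts twice (tabular method), an antiderivative of (3*u**2 - u - 3) sin(3*pi*u/2) is -2*u**2*cos(3*pi*u/2)/pi + 8*u*sin(3*pi*u/2)/(3*pi**2) + 2*u*cos(3*pi*u/2)/(3*pi) - 4*sin(3*pi*u/2)/(9*pi**2) + 16*cos(3*pi*u/2)/(9*pi**3) + 2*cos(3*pi*u/2)/pi; evaluating from -2 to 2: ∫_{-2}^{2} (3*u**2 - u - 3) sin(3*pi*u/2) du = (2*(-8 + 21*pi**2)/(9*pi**3)) - (2*(-8 + 33*pi**2)/(9*pi**3)) = -8/(3*pi).
Hence Im(c_{3}) = (-1/4)·(-8/(3*pi)) = 2/(3*pi).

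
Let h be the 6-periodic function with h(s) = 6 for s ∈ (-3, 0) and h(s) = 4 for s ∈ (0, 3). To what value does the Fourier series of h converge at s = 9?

5

s = 9 differs from s = -3 by 2 full period(s), and the series is 6-periodic.
At s = -3 the one-sided limits are h(-3^-) = 4 and h(-3^+) = 6.
By Dirichlet's theorem the series converges to their average, [(4) + (6)]/2 = 5.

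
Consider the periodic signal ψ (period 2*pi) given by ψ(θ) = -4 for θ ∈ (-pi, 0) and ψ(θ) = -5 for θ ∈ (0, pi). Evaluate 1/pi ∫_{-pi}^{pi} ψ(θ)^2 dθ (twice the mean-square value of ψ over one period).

41

1/pi ∫_{-pi}^{pi} ψ(θ)^2 dθ = 1/pi · (41*pi) = 41.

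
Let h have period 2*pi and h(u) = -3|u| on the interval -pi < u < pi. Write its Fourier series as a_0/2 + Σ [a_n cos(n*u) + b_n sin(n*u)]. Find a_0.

a_0 = 1/pi ∫_{-pi}^{pi} h(u) du = 1/pi · (-3*pi**2) = -3*pi.

-3*pi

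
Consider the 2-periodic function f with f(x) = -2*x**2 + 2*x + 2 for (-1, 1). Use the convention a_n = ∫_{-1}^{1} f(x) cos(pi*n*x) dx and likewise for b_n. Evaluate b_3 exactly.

4/(3*pi)

b_3 = ∫_{-1}^{1} f(x) sin(3*pi*x) dx.
Integrating by parts twice (tabular method), an antiderivative of (-2*x**2 + 2*x + 2) sin(3*pi*x) is 2*x**2*cos(3*pi*x)/(3*pi) - 4*x*sin(3*pi*x)/(9*pi**2) - 2*x*cos(3*pi*x)/(3*pi) + 2*sin(3*pi*x)/(9*pi**2) - 2*cos(3*pi*x)/(3*pi) - 4*cos(3*pi*x)/(27*pi**3); evaluating from -1 to 1: ∫_{-1}^{1} (-2*x**2 + 2*x + 2) sin(3*pi*x) dx = (2*(2 + 9*pi**2)/(27*pi**3)) - (2*(2 - 9*pi**2)/(27*pi**3)) = 4/(3*pi).
Hence b_3 = 4/(3*pi).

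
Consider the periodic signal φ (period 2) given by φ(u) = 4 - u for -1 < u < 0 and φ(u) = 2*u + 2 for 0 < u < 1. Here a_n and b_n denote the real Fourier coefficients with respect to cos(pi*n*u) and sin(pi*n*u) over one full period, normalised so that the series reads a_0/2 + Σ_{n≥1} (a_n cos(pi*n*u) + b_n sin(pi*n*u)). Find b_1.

b_1 = ∫_{-1}^{1} φ(u) sin(pi*u) du.
Split the integral at the breakpoints.
Integrating by parts (boundary term plus one more integral), an antiderivative of (4 - u) sin(pi*u) is u*cos(pi*u)/pi - sin(pi*u)/pi**2 - 4*cos(pi*u)/pi; evaluating from -1 to 0: ∫_{-1}^{0} (4 - u) sin(pi*u) du = (-4/pi) - (5/pi) = -9/pi.
Integrating by parts (boundary term plus one more integral), an antiderivative of (2*u + 2) sin(pi*u) is -2*u*cos(pi*u)/pi + 2*sin(pi*u)/pi**2 - 2*cos(pi*u)/pi; evaluating from 0 to 1: ∫_{0}^{1} (2*u + 2) sin(pi*u) du = (4/pi) - (-2/pi) = 6/pi.
Summing the pieces gives b_1 = -3/pi.

-3/pi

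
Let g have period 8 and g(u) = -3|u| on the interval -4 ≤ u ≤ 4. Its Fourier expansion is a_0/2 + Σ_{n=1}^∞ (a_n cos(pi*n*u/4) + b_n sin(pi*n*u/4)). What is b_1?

0

b_1 = 1/4 ∫_{-4}^{4} g(u) sin(pi*u/4) du.
g is even and sin(pi*u/4) is odd, so the integrand is odd over a symmetric interval and the integral vanishes.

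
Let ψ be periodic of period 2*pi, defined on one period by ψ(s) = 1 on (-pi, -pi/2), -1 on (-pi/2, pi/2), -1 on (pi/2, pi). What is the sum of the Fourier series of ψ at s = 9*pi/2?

-1

s = 9*pi/2 differs from s = pi/2 by 2 full period(s), and the series is 2*pi-periodic.
ψ is continuous at s = pi/2 with value -1, so the series converges to -1 there.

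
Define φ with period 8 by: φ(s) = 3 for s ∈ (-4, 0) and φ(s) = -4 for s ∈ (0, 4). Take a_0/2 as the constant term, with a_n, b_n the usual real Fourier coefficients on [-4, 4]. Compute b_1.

b_1 = 1/4 ∫_{-4}^{4} φ(s) sin(pi*s/4) ds.
Split the integral at the breakpoints.
Directly, an antiderivative of (3) sin(pi*s/4) is -12*cos(pi*s/4)/pi; evaluating from -4 to 0: ∫_{-4}^{0} (3) sin(pi*s/4) ds = (-12/pi) - (12/pi) = -24/pi.
Directly, an antiderivative of (-4) sin(pi*s/4) is 16*cos(pi*s/4)/pi; evaluating from 0 to 4: ∫_{0}^{4} (-4) sin(pi*s/4) ds = (-16/pi) - (16/pi) = -32/pi.
Summing the pieces and multiplying by (1/4) gives b_1 = -14/pi.

-14/pi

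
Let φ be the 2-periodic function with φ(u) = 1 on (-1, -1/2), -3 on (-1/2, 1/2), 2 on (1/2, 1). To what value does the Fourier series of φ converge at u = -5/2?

u = -5/2 differs from u = -1/2 by -1 full period(s), and the series is 2-periodic.
At u = -1/2 the one-sided limits are φ(-1/2^-) = 1 and φ(-1/2^+) = -3.
By Dirichlet's theorem the series converges to their average, [(1) + (-3)]/2 = -1.

-1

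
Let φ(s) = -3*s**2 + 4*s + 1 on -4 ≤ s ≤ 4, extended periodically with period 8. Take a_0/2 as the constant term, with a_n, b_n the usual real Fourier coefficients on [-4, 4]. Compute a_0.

a_0 = 1/4 ∫_{-4}^{4} φ(s) ds = 1/4 · (-120) = -30.

-30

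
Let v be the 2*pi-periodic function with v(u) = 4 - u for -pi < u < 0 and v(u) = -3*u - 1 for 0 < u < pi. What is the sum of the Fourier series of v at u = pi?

3/2 - pi

At u = pi the one-sided limits are v(pi^-) = -3*pi - 1 and v(pi^+) = pi + 4.
By Dirichlet's theorem the series converges to their average, [(-3*pi - 1) + (pi + 4)]/2 = 3/2 - pi.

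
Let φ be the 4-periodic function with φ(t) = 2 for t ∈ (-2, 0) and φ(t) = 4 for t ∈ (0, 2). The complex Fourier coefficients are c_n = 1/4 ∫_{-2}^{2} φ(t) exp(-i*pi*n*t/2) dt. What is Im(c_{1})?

-2/pi

Since φ is real-valued, Im(c_{1}) = -1/4 ∫_{-2}^{2} φ(t) sin(pi*t/2) dt = -b_{1}/2.
Split the integral at the breakpoints.
Directly, an antiderivative of (2) sin(pi*t/2) is -4*cos(pi*t/2)/pi; evaluating from -2 to 0: ∫_{-2}^{0} (2) sin(pi*t/2) dt = (-4/pi) - (4/pi) = -8/pi.
Directly, an antiderivative of (4) sin(pi*t/2) is -8*cos(pi*t/2)/pi; evaluating from 0 to 2: ∫_{0}^{2} (4) sin(pi*t/2) dt = (8/pi) - (-8/pi) = 16/pi.
So ∫_{-2}^{2} φ(t) sin(pi*t/2) dt = 8/pi.
Hence Im(c_{1}) = (-1/4)·(8/pi) = -2/pi.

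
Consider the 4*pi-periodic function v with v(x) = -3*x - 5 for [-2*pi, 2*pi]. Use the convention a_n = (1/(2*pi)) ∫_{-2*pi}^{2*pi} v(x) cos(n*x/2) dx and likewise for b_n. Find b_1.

b_1 = (1/(2*pi)) ∫_{-2*pi}^{2*pi} v(x) sin(x/2) dx.
Integrating by parts (boundary term plus one more integral), an antiderivative of (-3*x - 5) sin(x/2) is 6*x*cos(x/2) - 12*sin(x/2) + 10*cos(x/2); evaluating from -2*pi to 2*pi: ∫_{-2*pi}^{2*pi} (-3*x - 5) sin(x/2) dx = (-12*pi - 10) - (-10 + 12*pi) = -24*pi.
Hence b_1 = (1/(2*pi))·(-24*pi) = -12.

-12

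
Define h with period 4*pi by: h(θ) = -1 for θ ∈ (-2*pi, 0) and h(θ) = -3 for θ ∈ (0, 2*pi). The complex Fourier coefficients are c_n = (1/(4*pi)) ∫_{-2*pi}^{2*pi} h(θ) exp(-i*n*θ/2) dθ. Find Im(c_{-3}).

-2/(3*pi)

Since h is real-valued, Im(c_{-3}) = -(1/(4*pi)) ∫_{-2*pi}^{2*pi} h(θ) sin(-3*θ/2) dθ = b_{3}/2.
Split the integral at the breakpoints.
Directly, an antiderivative of (-1) sin(-3*θ/2) is -2*cos(3*θ/2)/3; evaluating from -2*pi to 0: ∫_{-2*pi}^{0} (-1) sin(-3*θ/2) dθ = (-2/3) - (2/3) = -4/3.
Directly, an antiderivative of (-3) sin(-3*θ/2) is -2*cos(3*θ/2); evaluating from 0 to 2*pi: ∫_{0}^{2*pi} (-3) sin(-3*θ/2) dθ = (2) - (-2) = 4.
So ∫_{-2*pi}^{2*pi} h(θ) sin(-3*θ/2) dθ = 8/3.
Hence Im(c_{-3}) = (-1/(4*pi))·(8/3) = -2/(3*pi).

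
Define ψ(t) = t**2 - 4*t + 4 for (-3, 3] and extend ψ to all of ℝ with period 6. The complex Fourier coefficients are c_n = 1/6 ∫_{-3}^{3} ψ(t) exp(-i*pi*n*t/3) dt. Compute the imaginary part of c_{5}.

12/(5*pi)

Since ψ is real-valued, Im(c_{5}) = -1/6 ∫_{-3}^{3} ψ(t) sin(5*pi*t/3) dt = -b_{5}/2.
Integrating by parts twice (tabular method), an antiderivative of (t**2 - 4*t + 4) sin(5*pi*t/3) is -3*t**2*cos(5*pi*t/3)/(5*pi) + 18*t*sin(5*pi*t/3)/(25*pi**2) + 12*t*cos(5*pi*t/3)/(5*pi) - 36*sin(5*pi*t/3)/(25*pi**2) - 12*cos(5*pi*t/3)/(5*pi) + 54*cos(5*pi*t/3)/(125*pi**3); evaluating from -3 to 3: ∫_{-3}^{3} (t**2 - 4*t + 4) sin(5*pi*t/3) dt = (3*(-18 + 25*pi**2)/(125*pi**3)) - (-54/(125*pi**3) + 15/pi) = -72/(5*pi).
Hence Im(c_{5}) = (-1/6)·(-72/(5*pi)) = 12/(5*pi).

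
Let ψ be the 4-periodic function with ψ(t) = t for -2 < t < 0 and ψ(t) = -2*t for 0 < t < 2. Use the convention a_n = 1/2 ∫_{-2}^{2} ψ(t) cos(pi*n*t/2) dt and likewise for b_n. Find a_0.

a_0 = 1/2 ∫_{-2}^{2} ψ(t) dt = 1/2 · (-6) = -3.

-3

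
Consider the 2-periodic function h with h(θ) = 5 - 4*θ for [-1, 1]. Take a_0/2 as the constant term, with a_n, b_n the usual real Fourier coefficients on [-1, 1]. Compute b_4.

2/pi

b_4 = ∫_{-1}^{1} h(θ) sin(4*pi*θ) dθ.
Integrating by parts (boundary term plus one more integral), an antiderivative of (5 - 4*θ) sin(4*pi*θ) is θ*cos(4*pi*θ)/pi - sin(4*pi*θ)/(4*pi**2) - 5*cos(4*pi*θ)/(4*pi); evaluating from -1 to 1: ∫_{-1}^{1} (5 - 4*θ) sin(4*pi*θ) dθ = (-1/(4*pi)) - (-9/(4*pi)) = 2/pi.
Hence b_4 = 2/pi.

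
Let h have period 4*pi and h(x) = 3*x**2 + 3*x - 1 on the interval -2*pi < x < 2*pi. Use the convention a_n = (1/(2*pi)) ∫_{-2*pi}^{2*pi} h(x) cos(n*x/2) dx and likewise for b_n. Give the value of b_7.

b_7 = (1/(2*pi)) ∫_{-2*pi}^{2*pi} h(x) sin(7*x/2) dx.
Integrating by parts twice (tabular method), an antiderivative of (3*x**2 + 3*x - 1) sin(7*x/2) is -6*x**2*cos(7*x/2)/7 + 24*x*sin(7*x/2)/49 - 6*x*cos(7*x/2)/7 + 12*sin(7*x/2)/49 + 146*cos(7*x/2)/343; evaluating from -2*pi to 2*pi: ∫_{-2*pi}^{2*pi} (3*x**2 + 3*x - 1) sin(7*x/2) dx = (-146/343 + 12*pi/7 + 24*pi**2/7) - (-12*pi/7 - 146/343 + 24*pi**2/7) = 24*pi/7.
Hence b_7 = (1/(2*pi))·(24*pi/7) = 12/7.

12/7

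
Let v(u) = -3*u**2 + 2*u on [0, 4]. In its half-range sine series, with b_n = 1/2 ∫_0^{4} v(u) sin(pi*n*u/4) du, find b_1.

-80/pi + 384/pi**3

b_1 = 1/2 ∫_0^{4} (-3*u**2 + 2*u) sin(pi*u/4) du.
Integrating by parts twice (tabular method), an antiderivative of (-3*u**2 + 2*u) sin(pi*u/4) is 12*u**2*cos(pi*u/4)/pi - 96*u*sin(pi*u/4)/pi**2 - 8*u*cos(pi*u/4)/pi + 32*sin(pi*u/4)/pi**2 - 384*cos(pi*u/4)/pi**3; evaluating from 0 to 4: ∫_{0}^{4} (-3*u**2 + 2*u) sin(pi*u/4) du = (-160/pi + 384/pi**3) - (-384/pi**3) = -160/pi + 768/pi**3.
Hence b_1 = (1/2)·(-160/pi + 768/pi**3) = -80/pi + 384/pi**3.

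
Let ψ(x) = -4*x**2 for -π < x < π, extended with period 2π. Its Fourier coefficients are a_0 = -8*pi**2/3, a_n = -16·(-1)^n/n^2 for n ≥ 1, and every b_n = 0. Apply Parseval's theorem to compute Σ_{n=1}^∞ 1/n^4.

pi**4/90

Parseval: a_0^2/2 + Σ a_n^2 = (1/π) ∫_{-π}^{π} ψ(x)^2 dx = 32*pi**4/5.
Subtract a_0^2/2 = 32*pi**4/9: Σ a_n^2 = 128*pi**4/45.
Since a_n^2 = 256/n^4, Σ 1/n^4 = pi**4/90.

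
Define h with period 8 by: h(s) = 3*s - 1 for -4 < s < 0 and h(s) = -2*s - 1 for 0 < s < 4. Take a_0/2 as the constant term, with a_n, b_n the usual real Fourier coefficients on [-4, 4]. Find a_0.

a_0 = 1/4 ∫_{-4}^{4} h(s) ds = 1/4 · (-48) = -12.

-12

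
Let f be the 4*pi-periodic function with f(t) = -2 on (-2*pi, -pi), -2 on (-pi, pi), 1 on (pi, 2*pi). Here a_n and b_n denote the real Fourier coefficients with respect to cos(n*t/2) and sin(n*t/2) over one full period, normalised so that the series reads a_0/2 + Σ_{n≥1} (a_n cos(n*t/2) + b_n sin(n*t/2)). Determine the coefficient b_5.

b_5 = (1/(2*pi)) ∫_{-2*pi}^{2*pi} f(t) sin(5*t/2) dt.
Split the integral at the breakpoints.
Directly, an antiderivative of (-2) sin(5*t/2) is 4*cos(5*t/2)/5; evaluating from -2*pi to -pi: ∫_{-2*pi}^{-pi} (-2) sin(5*t/2) dt = (0) - (-4/5) = 4/5.
Directly, an antiderivative of (-2) sin(5*t/2) is 4*cos(5*t/2)/5; evaluating from -pi to pi: ∫_{-pi}^{pi} (-2) sin(5*t/2) dt = (0) - (0) = 0.
Directly, an antiderivative of (1) sin(5*t/2) is -2*cos(5*t/2)/5; evaluating from pi to 2*pi: ∫_{pi}^{2*pi} (1) sin(5*t/2) dt = (2/5) - (0) = 2/5.
Summing the pieces and multiplying by (1/(2*pi)) gives b_5 = 3/(5*pi).

3/(5*pi)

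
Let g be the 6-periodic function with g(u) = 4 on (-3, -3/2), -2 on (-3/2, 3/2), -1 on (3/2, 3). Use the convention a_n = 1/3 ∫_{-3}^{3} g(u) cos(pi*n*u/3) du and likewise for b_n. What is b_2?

b_2 = 1/3 ∫_{-3}^{3} g(u) sin(2*pi*u/3) du.
Split the integral at the breakpoints.
Directly, an antiderivative of (4) sin(2*pi*u/3) is -6*cos(2*pi*u/3)/pi; evaluating from -3 to -3/2: ∫_{-3}^{-3/2} (4) sin(2*pi*u/3) du = (6/pi) - (-6/pi) = 12/pi.
Directly, an antiderivative of (-2) sin(2*pi*u/3) is 3*cos(2*pi*u/3)/pi; evaluating from -3/2 to 3/2: ∫_{-3/2}^{3/2} (-2) sin(2*pi*u/3) du = (-3/pi) - (-3/pi) = 0.
Directly, an antiderivative of (-1) sin(2*pi*u/3) is 3*cos(2*pi*u/3)/(2*pi); evaluating from 3/2 to 3: ∫_{3/2}^{3} (-1) sin(2*pi*u/3) du = (3/(2*pi)) - (-3/(2*pi)) = 3/pi.
Summing the pieces and multiplying by (1/3) gives b_2 = 5/pi.

5/pi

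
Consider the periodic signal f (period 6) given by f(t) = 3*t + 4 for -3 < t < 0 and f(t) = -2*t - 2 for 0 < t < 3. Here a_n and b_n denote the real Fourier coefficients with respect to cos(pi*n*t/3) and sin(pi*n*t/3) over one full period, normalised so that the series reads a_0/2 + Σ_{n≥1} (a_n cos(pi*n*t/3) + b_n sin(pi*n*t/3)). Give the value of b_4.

b_4 = 1/3 ∫_{-3}^{3} f(t) sin(4*pi*t/3) dt.
Split the integral at the breakpoints.
Integrating by parts (boundary term plus one more integral), an antiderivative of (3*t + 4) sin(4*pi*t/3) is -9*t*cos(4*pi*t/3)/(4*pi) + 27*sin(4*pi*t/3)/(16*pi**2) - 3*cos(4*pi*t/3)/pi; evaluating from -3 to 0: ∫_{-3}^{0} (3*t + 4) sin(4*pi*t/3) dt = (-3/pi) - (15/(4*pi)) = -27/(4*pi).
Integrating by parts (boundary term plus one more integral), an antiderivative of (-2*t - 2) sin(4*pi*t/3) is 3*t*cos(4*pi*t/3)/(2*pi) - 9*sin(4*pi*t/3)/(8*pi**2) + 3*cos(4*pi*t/3)/(2*pi); evaluating from 0 to 3: ∫_{0}^{3} (-2*t - 2) sin(4*pi*t/3) dt = (6/pi) - (3/(2*pi)) = 9/(2*pi).
Summing the pieces and multiplying by (1/3) gives b_4 = -3/(4*pi).

-3/(4*pi)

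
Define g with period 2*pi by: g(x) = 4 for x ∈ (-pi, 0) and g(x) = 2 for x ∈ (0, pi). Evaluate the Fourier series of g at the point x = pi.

At x = pi the one-sided limits are g(pi^-) = 2 and g(pi^+) = 4.
By Dirichlet's theorem the series converges to their average, [(2) + (4)]/2 = 3.

3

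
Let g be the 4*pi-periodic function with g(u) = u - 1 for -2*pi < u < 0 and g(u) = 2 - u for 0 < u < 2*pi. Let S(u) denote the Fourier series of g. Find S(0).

1/2

At u = 0 the one-sided limits are g(0^-) = -1 and g(0^+) = 2.
By Dirichlet's theorem the series converges to their average, [(-1) + (2)]/2 = 1/2.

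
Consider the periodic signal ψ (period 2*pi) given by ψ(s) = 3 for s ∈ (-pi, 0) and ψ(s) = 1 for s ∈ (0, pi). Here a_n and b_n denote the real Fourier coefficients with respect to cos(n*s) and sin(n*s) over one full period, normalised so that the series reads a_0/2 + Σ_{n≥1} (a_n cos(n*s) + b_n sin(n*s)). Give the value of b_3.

b_3 = 1/pi ∫_{-pi}^{pi} ψ(s) sin(3*s) ds.
Split the integral at the breakpoints.
Directly, an antiderivative of (3) sin(3*s) is -cos(3*s); evaluating from -pi to 0: ∫_{-pi}^{0} (3) sin(3*s) ds = (-1) - (1) = -2.
Directly, an antiderivative of (1) sin(3*s) is -cos(3*s)/3; evaluating from 0 to pi: ∫_{0}^{pi} (1) sin(3*s) ds = (1/3) - (-1/3) = 2/3.
Summing the pieces and multiplying by (1/pi) gives b_3 = -4/(3*pi).

-4/(3*pi)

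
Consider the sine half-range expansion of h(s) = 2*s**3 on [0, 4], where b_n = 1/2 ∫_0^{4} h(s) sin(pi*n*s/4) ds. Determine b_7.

256*(-6 + 49*pi**2)/(343*pi**3)

b_7 = 1/2 ∫_0^{4} (2*s**3) sin(7*pi*s/4) ds.
Integrating by parts three times (tabular method), an antiderivative of (2*s**3) sin(7*pi*s/4) is -8*s**3*cos(7*pi*s/4)/(7*pi) + 96*s**2*sin(7*pi*s/4)/(49*pi**2) + 768*s*cos(7*pi*s/4)/(343*pi**3) - 3072*sin(7*pi*s/4)/(2401*pi**4); evaluating from 0 to 4: ∫_{0}^{4} (2*s**3) sin(7*pi*s/4) ds = (512*(-6 + 49*pi**2)/(343*pi**3)) - (0) = 512*(-6 + 49*pi**2)/(343*pi**3).
Hence b_7 = (1/2)·(512*(-6 + 49*pi**2)/(343*pi**3)) = 256*(-6 + 49*pi**2)/(343*pi**3).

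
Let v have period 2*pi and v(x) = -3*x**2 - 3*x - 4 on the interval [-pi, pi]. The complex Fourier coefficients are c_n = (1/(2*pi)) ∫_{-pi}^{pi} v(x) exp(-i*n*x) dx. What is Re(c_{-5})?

6/25

Since v is real-valued, Re(c_{-5}) = (1/(2*pi)) ∫_{-pi}^{pi} v(x) cos(-5*x) dx = a_{5}/2.
Integrating by parts twice (tabular method), an antiderivative of (-3*x**2 - 3*x - 4) cos(-5*x) is -3*x**2*sin(5*x)/5 - 3*x*sin(5*x)/5 - 6*x*cos(5*x)/25 - 94*sin(5*x)/125 - 3*cos(5*x)/25; evaluating from -pi to pi: ∫_{-pi}^{pi} (-3*x**2 - 3*x - 4) cos(-5*x) dx = (3/25 + 6*pi/25) - (3/25 - 6*pi/25) = 12*pi/25.
Hence Re(c_{-5}) = (1/(2*pi))·(12*pi/25) = 6/25.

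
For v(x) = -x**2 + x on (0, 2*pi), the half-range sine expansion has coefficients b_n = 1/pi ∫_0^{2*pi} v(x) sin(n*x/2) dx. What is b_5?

b_5 = 1/pi ∫_0^{2*pi} (-x**2 + x) sin(5*x/2) dx.
Integrating by parts twice (tabular method), an antiderivative of (-x**2 + x) sin(5*x/2) is 2*x**2*cos(5*x/2)/5 - 8*x*sin(5*x/2)/25 - 2*x*cos(5*x/2)/5 + 4*sin(5*x/2)/25 - 16*cos(5*x/2)/125; evaluating from 0 to 2*pi: ∫_{0}^{2*pi} (-x**2 + x) sin(5*x/2) dx = (-8*pi**2/5 + 16/125 + 4*pi/5) - (-16/125) = -8*pi**2/5 + 32/125 + 4*pi/5.
Hence b_5 = (1/pi)·(-8*pi**2/5 + 32/125 + 4*pi/5) = 4*(-50*pi**2 + 8 + 25*pi)/(125*pi).

4*(-50*pi**2 + 8 + 25*pi)/(125*pi)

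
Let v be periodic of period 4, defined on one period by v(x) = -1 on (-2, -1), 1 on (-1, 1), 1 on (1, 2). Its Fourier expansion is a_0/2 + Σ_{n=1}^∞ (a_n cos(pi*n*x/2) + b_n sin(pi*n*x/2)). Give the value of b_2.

b_2 = 1/2 ∫_{-2}^{2} v(x) sin(pi*x) dx.
Split the integral at the breakpoints.
Directly, an antiderivative of (-1) sin(pi*x) is cos(pi*x)/pi; evaluating from -2 to -1: ∫_{-2}^{-1} (-1) sin(pi*x) dx = (-1/pi) - (1/pi) = -2/pi.
Directly, an antiderivative of (1) sin(pi*x) is -cos(pi*x)/pi; evaluating from -1 to 1: ∫_{-1}^{1} (1) sin(pi*x) dx = (1/pi) - (1/pi) = 0.
Directly, an antiderivative of (1) sin(pi*x) is -cos(pi*x)/pi; evaluating from 1 to 2: ∫_{1}^{2} (1) sin(pi*x) dx = (-1/pi) - (1/pi) = -2/pi.
Summing the pieces and multiplying by (1/2) gives b_2 = -2/pi.

-2/pi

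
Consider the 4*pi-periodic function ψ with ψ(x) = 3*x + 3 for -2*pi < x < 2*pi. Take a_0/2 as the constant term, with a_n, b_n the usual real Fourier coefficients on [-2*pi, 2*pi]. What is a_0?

6

a_0 = (1/(2*pi)) ∫_{-2*pi}^{2*pi} ψ(x) dx = (1/(2*pi)) · (12*pi) = 6.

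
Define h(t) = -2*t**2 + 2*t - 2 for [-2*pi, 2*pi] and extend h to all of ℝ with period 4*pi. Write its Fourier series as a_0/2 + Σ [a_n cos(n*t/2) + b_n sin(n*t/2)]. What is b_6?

b_6 = (1/(2*pi)) ∫_{-2*pi}^{2*pi} h(t) sin(3*t) dt.
Integrating by parts twice (tabular method), an antiderivative of (-2*t**2 + 2*t - 2) sin(3*t) is 2*t**2*cos(3*t)/3 - 4*t*sin(3*t)/9 - 2*t*cos(3*t)/3 + 2*sin(3*t)/9 + 14*cos(3*t)/27; evaluating from -2*pi to 2*pi: ∫_{-2*pi}^{2*pi} (-2*t**2 + 2*t - 2) sin(3*t) dt = (-4*pi/3 + 14/27 + 8*pi**2/3) - (14/27 + 4*pi/3 + 8*pi**2/3) = -8*pi/3.
Hence b_6 = (1/(2*pi))·(-8*pi/3) = -4/3.

-4/3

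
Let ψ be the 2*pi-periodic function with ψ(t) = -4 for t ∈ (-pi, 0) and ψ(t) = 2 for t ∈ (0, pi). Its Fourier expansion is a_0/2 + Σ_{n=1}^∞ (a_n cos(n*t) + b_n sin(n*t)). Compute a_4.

a_4 = 1/pi ∫_{-pi}^{pi} ψ(t) cos(4*t) dt.
Split the integral at the breakpoints.
Directly, an antiderivative of (-4) cos(4*t) is -sin(4*t); evaluating from -pi to 0: ∫_{-pi}^{0} (-4) cos(4*t) dt = (0) - (0) = 0.
Directly, an antiderivative of (2) cos(4*t) is sin(4*t)/2; evaluating from 0 to pi: ∫_{0}^{pi} (2) cos(4*t) dt = (0) - (0) = 0.
Summing the pieces and multiplying by (1/pi) gives a_4 = 0.

0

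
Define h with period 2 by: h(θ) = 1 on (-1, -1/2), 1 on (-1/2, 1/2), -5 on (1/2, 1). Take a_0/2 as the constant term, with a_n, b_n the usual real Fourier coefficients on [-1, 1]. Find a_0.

a_0 = ∫_{-1}^{1} h(θ) dθ = -1.

-1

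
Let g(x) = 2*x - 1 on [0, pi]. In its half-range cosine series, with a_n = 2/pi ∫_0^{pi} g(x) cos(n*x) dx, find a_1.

a_1 = 2/pi ∫_0^{pi} (2*x - 1) cos(x) dx.
Integrating by parts (boundary term plus one more integral), an antiderivative of (2*x - 1) cos(x) is 2*x*sin(x) - sin(x) + 2*cos(x); evaluating from 0 to pi: ∫_{0}^{pi} (2*x - 1) cos(x) dx = (-2) - (2) = -4.
Hence a_1 = (2/pi)·(-4) = -8/pi.

-8/pi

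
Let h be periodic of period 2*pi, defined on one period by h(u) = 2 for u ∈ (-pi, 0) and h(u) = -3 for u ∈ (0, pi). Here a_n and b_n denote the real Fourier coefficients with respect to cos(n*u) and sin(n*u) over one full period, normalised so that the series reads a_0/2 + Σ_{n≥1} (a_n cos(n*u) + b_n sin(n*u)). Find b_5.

b_5 = 1/pi ∫_{-pi}^{pi} h(u) sin(5*u) du.
Split the integral at the breakpoints.
Directly, an antiderivative of (2) sin(5*u) is -2*cos(5*u)/5; evaluating from -pi to 0: ∫_{-pi}^{0} (2) sin(5*u) du = (-2/5) - (2/5) = -4/5.
Directly, an antiderivative of (-3) sin(5*u) is 3*cos(5*u)/5; evaluating from 0 to pi: ∫_{0}^{pi} (-3) sin(5*u) du = (-3/5) - (3/5) = -6/5.
Summing the pieces and multiplying by (1/pi) gives b_5 = -2/pi.

-2/pi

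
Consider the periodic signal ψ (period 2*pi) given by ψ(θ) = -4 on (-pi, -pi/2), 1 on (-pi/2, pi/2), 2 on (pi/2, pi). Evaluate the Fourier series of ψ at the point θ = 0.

1

ψ is continuous at θ = 0 with value 1, so the series converges to 1 there.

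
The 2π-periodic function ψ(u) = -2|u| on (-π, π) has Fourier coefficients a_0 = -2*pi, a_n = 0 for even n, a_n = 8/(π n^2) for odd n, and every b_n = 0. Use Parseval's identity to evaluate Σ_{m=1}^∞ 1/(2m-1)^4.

pi**4/96

Parseval: a_0^2/2 + Σ a_n^2 = (1/π) ∫_{-π}^{π} ψ(u)^2 du = 8*pi**2/3.
Subtract a_0^2/2 = 2*pi**2: Σ a_n^2 = 2*pi**2/3.
Only odd n contribute, with a_n^2 = 64/(π^2 n^4), so Σ_{m≥1} 1/(2m-1)^4 = π^2·(2*pi**2/3)/64 = pi**4/96.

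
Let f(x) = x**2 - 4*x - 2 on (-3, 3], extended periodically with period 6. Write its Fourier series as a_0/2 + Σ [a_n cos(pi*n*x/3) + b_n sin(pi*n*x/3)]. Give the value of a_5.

-36/(25*pi**2)

a_5 = 1/3 ∫_{-3}^{3} f(x) cos(5*pi*x/3) dx.
Integrating by parts twice (tabular method), an antiderivative of (x**2 - 4*x - 2) cos(5*pi*x/3) is 3*x**2*sin(5*pi*x/3)/(5*pi) - 12*x*sin(5*pi*x/3)/(5*pi) + 18*x*cos(5*pi*x/3)/(25*pi**2) - 6*sin(5*pi*x/3)/(5*pi) - 54*sin(5*pi*x/3)/(125*pi**3) - 36*cos(5*pi*x/3)/(25*pi**2); evaluating from -3 to 3: ∫_{-3}^{3} (x**2 - 4*x - 2) cos(5*pi*x/3) dx = (-18/(25*pi**2)) - (18/(5*pi**2)) = -108/(25*pi**2).
Hence a_5 = (1/3)·(-108/(25*pi**2)) = -36/(25*pi**2).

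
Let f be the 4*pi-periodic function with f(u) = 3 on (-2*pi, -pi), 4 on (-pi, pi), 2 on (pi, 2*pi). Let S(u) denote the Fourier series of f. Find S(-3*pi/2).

3

f is continuous at u = -3*pi/2 with value 3, so the series converges to 3 there.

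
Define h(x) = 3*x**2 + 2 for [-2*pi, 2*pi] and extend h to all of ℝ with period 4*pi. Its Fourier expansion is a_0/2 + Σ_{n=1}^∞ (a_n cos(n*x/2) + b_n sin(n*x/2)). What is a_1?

-48

a_1 = (1/(2*pi)) ∫_{-2*pi}^{2*pi} h(x) cos(x/2) dx.
h is even and cos(x/2) is even, so the integrand is even and a_1 = 1/pi ∫_0^{2*pi} h(x) cos(x/2) dx.
Integrating by parts twice (tabular method), an antiderivative of (3*x**2 + 2) cos(x/2) is 6*x**2*sin(x/2) + 24*x*cos(x/2) - 44*sin(x/2); evaluating from 0 to 2*pi: ∫_{0}^{2*pi} (3*x**2 + 2) cos(x/2) dx = (-48*pi) - (0) = -48*pi.
Hence a_1 = (1/pi)·(-48*pi) = -48.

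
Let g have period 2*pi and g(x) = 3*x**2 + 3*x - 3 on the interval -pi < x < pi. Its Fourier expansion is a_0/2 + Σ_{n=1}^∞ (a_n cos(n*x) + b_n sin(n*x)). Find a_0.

a_0 = 1/pi ∫_{-pi}^{pi} g(x) dx = 1/pi · (2*pi*(-3 + pi**2)) = -6 + 2*pi**2.

-6 + 2*pi**2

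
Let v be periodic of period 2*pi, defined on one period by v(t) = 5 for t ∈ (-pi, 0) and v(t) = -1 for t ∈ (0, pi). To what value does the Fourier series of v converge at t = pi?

At t = pi the one-sided limits are v(pi^-) = -1 and v(pi^+) = 5.
By Dirichlet's theorem the series converges to their average, [(-1) + (5)]/2 = 2.

2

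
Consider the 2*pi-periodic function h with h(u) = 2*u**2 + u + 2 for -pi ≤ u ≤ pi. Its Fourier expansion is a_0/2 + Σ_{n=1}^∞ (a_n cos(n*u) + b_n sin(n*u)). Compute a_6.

2/9

a_6 = 1/pi ∫_{-pi}^{pi} h(u) cos(6*u) du.
Integrating by parts twice (tabular method), an antiderivative of (2*u**2 + u + 2) cos(6*u) is u**2*sin(6*u)/3 + u*sin(6*u)/6 + u*cos(6*u)/9 + 17*sin(6*u)/54 + cos(6*u)/36; evaluating from -pi to pi: ∫_{-pi}^{pi} (2*u**2 + u + 2) cos(6*u) du = (1/36 + pi/9) - (1/36 - pi/9) = 2*pi/9.
Hence a_6 = (1/pi)·(2*pi/9) = 2/9.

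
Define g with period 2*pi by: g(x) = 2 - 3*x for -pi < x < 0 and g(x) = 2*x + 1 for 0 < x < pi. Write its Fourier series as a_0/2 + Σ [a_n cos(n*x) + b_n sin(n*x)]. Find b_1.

b_1 = 1/pi ∫_{-pi}^{pi} g(x) sin(x) dx.
Split the integral at the breakpoints.
Integrating by parts (boundary term plus one more integral), an antiderivative of (2 - 3*x) sin(x) is 3*x*cos(x) - 3*sin(x) - 2*cos(x); evaluating from -pi to 0: ∫_{-pi}^{0} (2 - 3*x) sin(x) dx = (-2) - (2 + 3*pi) = -3*pi - 4.
Integrating by parts (boundary term plus one more integral), an antiderivative of (2*x + 1) sin(x) is -2*x*cos(x) + 2*sin(x) - cos(x); evaluating from 0 to pi: ∫_{0}^{pi} (2*x + 1) sin(x) dx = (1 + 2*pi) - (-1) = 2 + 2*pi.
Summing the pieces and multiplying by (1/pi) gives b_1 = (-pi - 2)/pi.

(-pi - 2)/pi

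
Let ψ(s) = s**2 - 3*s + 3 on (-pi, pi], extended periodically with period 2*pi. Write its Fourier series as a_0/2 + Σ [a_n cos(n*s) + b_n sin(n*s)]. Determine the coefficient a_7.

a_7 = 1/pi ∫_{-pi}^{pi} ψ(s) cos(7*s) ds.
Integrating by parts twice (tabular method), an antiderivative of (s**2 - 3*s + 3) cos(7*s) is s**2*sin(7*s)/7 - 3*s*sin(7*s)/7 + 2*s*cos(7*s)/49 + 145*sin(7*s)/343 - 3*cos(7*s)/49; evaluating from -pi to pi: ∫_{-pi}^{pi} (s**2 - 3*s + 3) cos(7*s) ds = (3/49 - 2*pi/49) - (3/49 + 2*pi/49) = -4*pi/49.
Hence a_7 = (1/pi)·(-4*pi/49) = -4/49.

-4/49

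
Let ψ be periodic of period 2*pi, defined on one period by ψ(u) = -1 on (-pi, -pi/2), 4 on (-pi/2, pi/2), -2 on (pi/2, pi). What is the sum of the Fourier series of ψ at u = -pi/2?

At u = -pi/2 the one-sided limits are ψ(-pi/2^-) = -1 and ψ(-pi/2^+) = 4.
By Dirichlet's theorem the series converges to their average, [(-1) + (4)]/2 = 3/2.

3/2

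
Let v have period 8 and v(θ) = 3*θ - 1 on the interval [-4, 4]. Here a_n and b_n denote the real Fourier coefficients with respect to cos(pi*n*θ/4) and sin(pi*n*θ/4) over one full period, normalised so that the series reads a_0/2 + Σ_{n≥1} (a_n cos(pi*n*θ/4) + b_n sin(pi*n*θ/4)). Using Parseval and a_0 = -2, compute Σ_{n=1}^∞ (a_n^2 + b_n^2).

96

Parseval: a_0^2/2 + Σ_{n≥1} (a_n^2+b_n^2) = 1/4 ∫_{-4}^{4} v(θ)^2 dθ = 98.
Subtract a_0^2/2 = 2: Σ (a_n^2+b_n^2) = 96.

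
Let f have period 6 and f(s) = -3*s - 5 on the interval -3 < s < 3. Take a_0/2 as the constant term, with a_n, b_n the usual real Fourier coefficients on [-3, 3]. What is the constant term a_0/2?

-5

a_0 = 1/3 ∫_{-3}^{3} f(s) ds = 1/3 · (-30) = -10.
So the constant term a_0/2 = -5.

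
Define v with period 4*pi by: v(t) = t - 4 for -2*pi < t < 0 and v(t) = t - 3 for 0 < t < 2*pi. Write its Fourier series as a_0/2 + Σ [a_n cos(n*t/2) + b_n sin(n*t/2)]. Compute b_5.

2*(1 + 2*pi)/(5*pi)

b_5 = (1/(2*pi)) ∫_{-2*pi}^{2*pi} v(t) sin(5*t/2) dt.
Split the integral at the breakpoints.
Integrating by parts (boundary term plus one more integral), an antiderivative of (t - 4) sin(5*t/2) is -2*t*cos(5*t/2)/5 + 4*sin(5*t/2)/25 + 8*cos(5*t/2)/5; evaluating from -2*pi to 0: ∫_{-2*pi}^{0} (t - 4) sin(5*t/2) dt = (8/5) - (-4*pi/5 - 8/5) = 4*pi/5 + 16/5.
Integrating by parts (boundary term plus one more integral), an antiderivative of (t - 3) sin(5*t/2) is -2*t*cos(5*t/2)/5 + 4*sin(5*t/2)/25 + 6*cos(5*t/2)/5; evaluating from 0 to 2*pi: ∫_{0}^{2*pi} (t - 3) sin(5*t/2) dt = (-6/5 + 4*pi/5) - (6/5) = -12/5 + 4*pi/5.
Summing the pieces and multiplying by (1/(2*pi)) gives b_5 = 2*(1 + 2*pi)/(5*pi).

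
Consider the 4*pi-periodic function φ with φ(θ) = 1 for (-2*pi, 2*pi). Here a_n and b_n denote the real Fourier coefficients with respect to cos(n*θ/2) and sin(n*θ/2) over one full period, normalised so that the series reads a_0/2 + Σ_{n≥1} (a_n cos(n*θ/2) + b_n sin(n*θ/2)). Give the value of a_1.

0

a_1 = (1/(2*pi)) ∫_{-2*pi}^{2*pi} φ(θ) cos(θ/2) dθ.
φ is even and cos(θ/2) is even, so the integrand is even and a_1 = 1/pi ∫_0^{2*pi} φ(θ) cos(θ/2) dθ.
Directly, an antiderivative of (1) cos(θ/2) is 2*sin(θ/2); evaluating from 0 to 2*pi: ∫_{0}^{2*pi} (1) cos(θ/2) dθ = (0) - (0) = 0.
Hence a_1 = (1/pi)·(0) = 0.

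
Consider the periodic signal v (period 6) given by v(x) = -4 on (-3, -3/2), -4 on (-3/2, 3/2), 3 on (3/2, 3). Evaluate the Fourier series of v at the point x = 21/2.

x = 21/2 differs from x = -3/2 by 2 full period(s), and the series is 6-periodic.
v is continuous at x = -3/2 with value -4, so the series converges to -4 there.

-4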